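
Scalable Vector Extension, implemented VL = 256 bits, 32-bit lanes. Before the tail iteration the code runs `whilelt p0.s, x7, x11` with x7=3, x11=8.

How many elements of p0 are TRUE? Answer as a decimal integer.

vl = 5

256-bit reg / 32-bit elem → 8 lanes
active while 3+j < 8, i.e. j ∈ [0,5) capped at 8 ⇒ 5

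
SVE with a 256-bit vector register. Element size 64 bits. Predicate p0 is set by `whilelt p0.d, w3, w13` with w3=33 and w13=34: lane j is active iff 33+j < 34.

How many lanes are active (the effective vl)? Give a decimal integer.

register lanes = 256/64 = 4
active while 33+j < 34, i.e. j ∈ [0,1) capped at 4 ⇒ 1

vl = 1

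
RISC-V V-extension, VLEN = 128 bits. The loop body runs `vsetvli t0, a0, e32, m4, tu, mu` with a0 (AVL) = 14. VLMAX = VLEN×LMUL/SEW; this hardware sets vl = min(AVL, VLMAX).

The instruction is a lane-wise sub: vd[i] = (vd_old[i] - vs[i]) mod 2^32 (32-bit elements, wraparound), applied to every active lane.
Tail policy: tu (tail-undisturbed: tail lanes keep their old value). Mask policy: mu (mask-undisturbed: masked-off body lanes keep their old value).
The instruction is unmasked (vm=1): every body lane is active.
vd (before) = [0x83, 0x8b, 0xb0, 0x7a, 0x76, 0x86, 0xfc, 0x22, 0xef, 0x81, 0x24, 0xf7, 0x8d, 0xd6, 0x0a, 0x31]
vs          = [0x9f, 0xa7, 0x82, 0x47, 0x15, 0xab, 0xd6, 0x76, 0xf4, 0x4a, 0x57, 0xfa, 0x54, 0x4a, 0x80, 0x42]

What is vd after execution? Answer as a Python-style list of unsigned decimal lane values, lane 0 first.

VLMAX = (128 × 4) / 32 = 16 lanes
vl = min(AVL, VLMAX) = min(14, 16) = 14
[0] sub(0x83,0x9f) = 0xffffffe4
[1] sub(0x8b,0xa7) = 0xffffffe4
[2] sub(0xb0,0x82) = 0x2e
[3] sub(0x7a,0x47) = 0x33
[4] sub(0x76,0x15) = 0x61
[5] sub(0x86,0xab) = 0xffffffdb
[6] sub(0xfc,0xd6) = 0x26
[7] sub(0x22,0x76) = 0xffffffac
[8] sub(0xef,0xf4) = 0xfffffffb
[9] sub(0x81,0x4a) = 0x37
[10] sub(0x24,0x57) = 0xffffffcd
[11] sub(0xf7,0xfa) = 0xfffffffd
[12] sub(0x8d,0x54) = 0x39
[13] sub(0xd6,0x4a) = 0x8c
[14] tail/keep = 0x0a
[15] tail/keep = 0x31

vd = [4294967268, 4294967268, 46, 51, 97, 4294967259, 38, 4294967212, 4294967291, 55, 4294967245, 4294967293, 57, 140, 10, 49]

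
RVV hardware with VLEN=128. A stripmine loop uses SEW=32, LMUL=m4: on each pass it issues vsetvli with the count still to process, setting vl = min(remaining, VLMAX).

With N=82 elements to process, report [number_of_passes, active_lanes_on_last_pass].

[iterations, last_vl] = [6, 2]

lanes per group: 128·4/32 = 16
N=82: ⌈82/16⌉ = 6 iters; last vl = 82 − 5×16 = 2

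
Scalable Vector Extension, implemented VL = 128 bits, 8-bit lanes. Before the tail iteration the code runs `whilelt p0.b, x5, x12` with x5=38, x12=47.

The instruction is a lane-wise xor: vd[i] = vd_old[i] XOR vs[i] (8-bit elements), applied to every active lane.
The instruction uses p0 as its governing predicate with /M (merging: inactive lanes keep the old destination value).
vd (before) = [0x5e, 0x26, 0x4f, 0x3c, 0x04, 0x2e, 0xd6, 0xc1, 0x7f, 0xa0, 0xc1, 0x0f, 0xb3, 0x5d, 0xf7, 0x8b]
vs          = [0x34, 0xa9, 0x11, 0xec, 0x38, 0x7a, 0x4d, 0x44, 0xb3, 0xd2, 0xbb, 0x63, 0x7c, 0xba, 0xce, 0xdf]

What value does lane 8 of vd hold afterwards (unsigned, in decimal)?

vd[8] = 204

register lanes = 128/8 = 16
whilelt: lane j active iff 38+j < 47 → j < 9 → 9 active
vd[0] xor(0x5e,0x34) -> 0x6a
vd[1] xor(0x26,0xa9) -> 0x8f
vd[2] xor(0x4f,0x11) -> 0x5e
vd[3] xor(0x3c,0xec) -> 0xd0
vd[4] xor(0x04,0x38) -> 0x3c
vd[5] xor(0x2e,0x7a) -> 0x54
vd[6] xor(0xd6,0x4d) -> 0x9b
vd[7] xor(0xc1,0x44) -> 0x85
vd[8] xor(0x7f,0xb3) -> 0xcc
vd[9] tail/keep -> 0xa0
vd[10] tail/keep -> 0xc1
vd[11] tail/keep -> 0x0f
vd[12] tail/keep -> 0xb3
vd[13] tail/keep -> 0x5d
vd[14] tail/keep -> 0xf7
vd[15] tail/keep -> 0x8b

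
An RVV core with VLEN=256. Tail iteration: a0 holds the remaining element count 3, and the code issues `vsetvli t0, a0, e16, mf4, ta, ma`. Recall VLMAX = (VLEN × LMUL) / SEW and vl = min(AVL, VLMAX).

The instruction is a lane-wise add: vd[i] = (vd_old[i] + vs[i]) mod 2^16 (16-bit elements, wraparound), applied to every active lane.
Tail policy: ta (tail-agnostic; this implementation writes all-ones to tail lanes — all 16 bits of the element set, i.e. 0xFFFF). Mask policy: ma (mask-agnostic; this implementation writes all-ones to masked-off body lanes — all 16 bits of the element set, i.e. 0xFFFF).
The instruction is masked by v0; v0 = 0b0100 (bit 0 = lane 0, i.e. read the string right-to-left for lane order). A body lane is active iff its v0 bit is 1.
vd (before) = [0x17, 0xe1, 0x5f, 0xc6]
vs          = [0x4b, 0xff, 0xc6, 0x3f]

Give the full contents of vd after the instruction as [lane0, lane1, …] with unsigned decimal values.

VLMAX = (256 × 1/4) / 16 = 4 lanes
AVL=3 ≤ VLMAX=4, so vl = 3
  i=0: mask-off/ones → 65535
  i=1: mask-off/ones → 65535
  i=2: add(0x5f,0xc6) → 293
  i=3: tail/ones → 65535

vd = [65535, 65535, 293, 65535]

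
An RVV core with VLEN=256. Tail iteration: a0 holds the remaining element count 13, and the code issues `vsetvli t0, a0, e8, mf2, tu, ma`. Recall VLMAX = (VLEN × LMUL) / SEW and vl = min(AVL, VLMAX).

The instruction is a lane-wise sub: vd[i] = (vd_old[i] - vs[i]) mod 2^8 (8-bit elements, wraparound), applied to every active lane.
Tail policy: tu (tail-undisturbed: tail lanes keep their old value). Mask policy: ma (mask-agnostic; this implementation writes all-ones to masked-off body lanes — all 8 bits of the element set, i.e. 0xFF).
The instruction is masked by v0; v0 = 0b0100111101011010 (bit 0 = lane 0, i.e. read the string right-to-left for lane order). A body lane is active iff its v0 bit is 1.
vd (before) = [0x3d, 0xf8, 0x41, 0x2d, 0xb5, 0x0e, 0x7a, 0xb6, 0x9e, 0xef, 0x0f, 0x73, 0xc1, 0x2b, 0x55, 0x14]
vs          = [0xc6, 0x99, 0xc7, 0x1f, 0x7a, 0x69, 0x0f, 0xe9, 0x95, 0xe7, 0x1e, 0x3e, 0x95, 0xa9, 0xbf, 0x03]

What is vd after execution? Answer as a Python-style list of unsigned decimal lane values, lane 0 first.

lanes per group: 256·1/2/8 = 16
vl = min(AVL, VLMAX) = min(13, 16) = 13
[0] mask-off/ones = 0xff
[1] sub(0xf8,0x99) = 0x5f
[2] mask-off/ones = 0xff
[3] sub(0x2d,0x1f) = 0x0e
[4] sub(0xb5,0x7a) = 0x3b
[5] mask-off/ones = 0xff
[6] sub(0x7a,0x0f) = 0x6b
[7] mask-off/ones = 0xff
[8] sub(0x9e,0x95) = 0x09
[9] sub(0xef,0xe7) = 0x08
[10] sub(0x0f,0x1e) = 0xf1
[11] sub(0x73,0x3e) = 0x35
[12] mask-off/ones = 0xff
[13] tail/keep = 0x2b
[14] tail/keep = 0x55
[15] tail/keep = 0x14

vd = [255, 95, 255, 14, 59, 255, 107, 255, 9, 8, 241, 53, 255, 43, 85, 20]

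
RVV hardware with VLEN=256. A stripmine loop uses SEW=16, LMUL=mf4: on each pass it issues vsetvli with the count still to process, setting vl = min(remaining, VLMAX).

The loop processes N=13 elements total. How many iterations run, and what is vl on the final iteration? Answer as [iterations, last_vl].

VLMAX = VLEN×LMUL/SEW = 256×1/4/16 = 4
iterations = ceil(13/4) = 4; final-pass vl = 1

[iterations, last_vl] = [4, 1]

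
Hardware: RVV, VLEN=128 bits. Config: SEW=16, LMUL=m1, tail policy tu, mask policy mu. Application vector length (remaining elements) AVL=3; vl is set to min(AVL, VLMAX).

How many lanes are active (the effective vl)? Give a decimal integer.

vl = 3

lanes per group: 128·1/16 = 8
vl = min(AVL, VLMAX) = min(3, 8) = 3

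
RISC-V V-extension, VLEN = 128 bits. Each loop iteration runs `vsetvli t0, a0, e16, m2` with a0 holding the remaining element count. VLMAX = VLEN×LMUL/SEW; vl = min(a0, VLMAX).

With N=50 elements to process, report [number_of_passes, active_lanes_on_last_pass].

lanes per group: 128·2/16 = 16
iterations = ceil(50/16) = 4; final-pass vl = 2

[iterations, last_vl] = [4, 2]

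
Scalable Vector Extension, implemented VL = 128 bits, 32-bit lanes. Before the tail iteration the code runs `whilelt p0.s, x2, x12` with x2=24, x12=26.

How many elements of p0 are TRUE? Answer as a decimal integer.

vl = 2

lane count: 128 div 32 = 4
p0[j] = (24+j < 26); true for j=0..1 → 2 lanes set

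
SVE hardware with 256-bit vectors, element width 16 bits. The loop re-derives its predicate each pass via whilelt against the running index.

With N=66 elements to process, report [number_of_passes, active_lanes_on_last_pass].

[iterations, last_vl] = [5, 2]

lane count: 256 div 16 = 16
N=66: ⌈66/16⌉ = 5 iters; last vl = 66 − 4×16 = 2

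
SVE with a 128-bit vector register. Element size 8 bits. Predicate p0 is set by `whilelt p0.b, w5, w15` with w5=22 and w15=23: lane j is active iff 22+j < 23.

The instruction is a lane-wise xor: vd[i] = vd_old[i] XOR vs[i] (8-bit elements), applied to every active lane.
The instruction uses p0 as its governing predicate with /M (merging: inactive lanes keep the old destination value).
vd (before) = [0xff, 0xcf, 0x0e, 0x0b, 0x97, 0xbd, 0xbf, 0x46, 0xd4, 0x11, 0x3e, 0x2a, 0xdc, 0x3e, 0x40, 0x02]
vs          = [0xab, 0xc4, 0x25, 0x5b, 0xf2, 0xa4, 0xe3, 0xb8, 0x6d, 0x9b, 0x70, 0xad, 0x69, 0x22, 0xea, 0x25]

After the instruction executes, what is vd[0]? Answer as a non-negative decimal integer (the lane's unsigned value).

vd[0] = 84

128-bit reg / 8-bit elem → 16 lanes
whilelt: lane j active iff 22+j < 23 → j < 1 → 1 active
  i=0: xor(0xff,0xab) → 84
  i=1: tail/keep → 207
  i=2: tail/keep → 14
  i=3: tail/keep → 11
  i=4: tail/keep → 151
  i=5: tail/keep → 189
  i=6: tail/keep → 191
  i=7: tail/keep → 70
  i=8: tail/keep → 212
  i=9: tail/keep → 17
  i=10: tail/keep → 62
  i=11: tail/keep → 42
  i=12: tail/keep → 220
  i=13: tail/keep → 62
  i=14: tail/keep → 64
  i=15: tail/keep → 2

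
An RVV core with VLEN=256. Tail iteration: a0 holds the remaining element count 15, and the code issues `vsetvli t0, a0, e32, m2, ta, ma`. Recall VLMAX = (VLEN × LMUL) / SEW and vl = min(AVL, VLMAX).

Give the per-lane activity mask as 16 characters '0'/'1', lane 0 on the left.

predicate = 1111111111111110

VLMAX = VLEN×LMUL/SEW = 256×2/32 = 16
vl = min(AVL, VLMAX) = min(15, 16) = 15
bits (lane 0 leftmost): 1111111111111110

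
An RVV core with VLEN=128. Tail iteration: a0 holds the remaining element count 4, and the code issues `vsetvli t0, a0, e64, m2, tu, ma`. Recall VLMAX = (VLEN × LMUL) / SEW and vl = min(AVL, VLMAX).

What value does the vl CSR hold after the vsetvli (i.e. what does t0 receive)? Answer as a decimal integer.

lanes per group: 128·2/64 = 4
vl ← min(4, 4) = 4

vl = 4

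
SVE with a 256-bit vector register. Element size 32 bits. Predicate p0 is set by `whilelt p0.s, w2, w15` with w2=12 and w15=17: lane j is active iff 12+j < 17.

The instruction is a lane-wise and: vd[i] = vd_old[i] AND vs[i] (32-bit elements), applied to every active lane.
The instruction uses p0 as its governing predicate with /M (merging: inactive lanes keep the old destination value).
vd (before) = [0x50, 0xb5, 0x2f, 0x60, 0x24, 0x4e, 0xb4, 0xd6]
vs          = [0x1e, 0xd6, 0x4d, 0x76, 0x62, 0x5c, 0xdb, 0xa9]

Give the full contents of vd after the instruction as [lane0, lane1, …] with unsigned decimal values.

vd = [16, 148, 13, 96, 32, 78, 180, 214]

256-bit reg / 32-bit elem → 8 lanes
whilelt: lane j active iff 12+j < 17 → j < 5 → 5 active
vd[0] and(0x50,0x1e) -> 0x10
vd[1] and(0xb5,0xd6) -> 0x94
vd[2] and(0x2f,0x4d) -> 0x0d
vd[3] and(0x60,0x76) -> 0x60
vd[4] and(0x24,0x62) -> 0x20
vd[5] tail/keep -> 0x4e
vd[6] tail/keep -> 0xb4
vd[7] tail/keep -> 0xd6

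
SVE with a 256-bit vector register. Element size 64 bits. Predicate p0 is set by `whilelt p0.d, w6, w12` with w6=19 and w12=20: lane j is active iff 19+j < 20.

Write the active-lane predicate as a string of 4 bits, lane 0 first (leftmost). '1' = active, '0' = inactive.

256-bit reg / 64-bit elem → 4 lanes
active while 19+j < 20, i.e. j ∈ [0,1) capped at 4 ⇒ 1
bits (lane 0 leftmost): 1000

predicate = 1000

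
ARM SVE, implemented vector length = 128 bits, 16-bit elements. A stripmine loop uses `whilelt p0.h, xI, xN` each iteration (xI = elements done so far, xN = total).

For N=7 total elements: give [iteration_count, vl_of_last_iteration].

[iterations, last_vl] = [1, 7]

128-bit reg / 16-bit elem → 8 lanes
N=7: ⌈7/8⌉ = 1 iters; last vl = 7 − 0×8 = 7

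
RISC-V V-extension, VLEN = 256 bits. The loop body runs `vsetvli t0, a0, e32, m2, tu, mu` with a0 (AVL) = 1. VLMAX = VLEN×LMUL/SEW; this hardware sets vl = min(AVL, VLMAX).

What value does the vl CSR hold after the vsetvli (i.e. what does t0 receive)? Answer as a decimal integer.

vl = 1

VLMAX = (256 × 2) / 32 = 16 lanes
vl = min(AVL, VLMAX) = min(1, 16) = 1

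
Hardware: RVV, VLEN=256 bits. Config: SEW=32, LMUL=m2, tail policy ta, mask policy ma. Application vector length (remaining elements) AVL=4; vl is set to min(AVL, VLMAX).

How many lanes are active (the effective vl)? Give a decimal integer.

VLMAX = (256 × 2) / 32 = 16 lanes
vl = min(AVL, VLMAX) = min(4, 16) = 4

vl = 4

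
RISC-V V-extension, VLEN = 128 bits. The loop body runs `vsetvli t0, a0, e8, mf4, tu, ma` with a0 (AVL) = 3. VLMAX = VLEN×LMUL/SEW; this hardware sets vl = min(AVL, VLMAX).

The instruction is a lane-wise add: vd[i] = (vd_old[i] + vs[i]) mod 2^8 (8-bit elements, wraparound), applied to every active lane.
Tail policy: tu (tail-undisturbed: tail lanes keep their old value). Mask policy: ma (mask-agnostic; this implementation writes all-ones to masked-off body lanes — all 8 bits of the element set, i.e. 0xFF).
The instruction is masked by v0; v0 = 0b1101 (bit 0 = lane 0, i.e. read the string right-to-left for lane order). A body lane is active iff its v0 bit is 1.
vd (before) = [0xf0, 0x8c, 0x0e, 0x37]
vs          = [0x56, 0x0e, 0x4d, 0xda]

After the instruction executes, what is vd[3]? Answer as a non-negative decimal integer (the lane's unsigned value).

VLMAX = VLEN×LMUL/SEW = 128×1/4/8 = 4
vl = min(AVL, VLMAX) = min(3, 4) = 3
lane  0: add(0xf0,0x56) ⇒ 0x46
lane  1: mask-off/ones ⇒ 0xff
lane  2: add(0x0e,0x4d) ⇒ 0x5b
lane  3: tail/keep ⇒ 0x37

vd[3] = 55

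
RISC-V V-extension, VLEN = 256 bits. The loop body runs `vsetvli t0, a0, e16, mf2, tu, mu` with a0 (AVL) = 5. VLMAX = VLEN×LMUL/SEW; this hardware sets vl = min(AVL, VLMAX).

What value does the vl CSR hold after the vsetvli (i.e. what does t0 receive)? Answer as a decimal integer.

VLMAX = (256 × 1/2) / 16 = 8 lanes
vl = min(AVL, VLMAX) = min(5, 8) = 5

vl = 5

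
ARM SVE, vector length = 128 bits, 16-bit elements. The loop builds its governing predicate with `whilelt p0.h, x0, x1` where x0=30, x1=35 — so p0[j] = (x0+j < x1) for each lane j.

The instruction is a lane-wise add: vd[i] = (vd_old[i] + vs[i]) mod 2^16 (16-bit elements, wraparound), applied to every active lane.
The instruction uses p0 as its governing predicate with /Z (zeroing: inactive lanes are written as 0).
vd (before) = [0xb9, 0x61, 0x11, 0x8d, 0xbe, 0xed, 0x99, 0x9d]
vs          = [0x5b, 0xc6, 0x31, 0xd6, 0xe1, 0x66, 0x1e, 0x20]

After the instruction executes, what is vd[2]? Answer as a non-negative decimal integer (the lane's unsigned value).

register lanes = 128/16 = 8
whilelt: lane j active iff 30+j < 35 → j < 5 → 5 active
lane  0: add(0xb9,0x5b) ⇒ 0x114
lane  1: add(0x61,0xc6) ⇒ 0x127
lane  2: add(0x11,0x31) ⇒ 0x42
lane  3: add(0x8d,0xd6) ⇒ 0x163
lane  4: add(0xbe,0xe1) ⇒ 0x19f
lane  5: tail/zero ⇒ 0x00
lane  6: tail/zero ⇒ 0x00
lane  7: tail/zero ⇒ 0x00

vd[2] = 66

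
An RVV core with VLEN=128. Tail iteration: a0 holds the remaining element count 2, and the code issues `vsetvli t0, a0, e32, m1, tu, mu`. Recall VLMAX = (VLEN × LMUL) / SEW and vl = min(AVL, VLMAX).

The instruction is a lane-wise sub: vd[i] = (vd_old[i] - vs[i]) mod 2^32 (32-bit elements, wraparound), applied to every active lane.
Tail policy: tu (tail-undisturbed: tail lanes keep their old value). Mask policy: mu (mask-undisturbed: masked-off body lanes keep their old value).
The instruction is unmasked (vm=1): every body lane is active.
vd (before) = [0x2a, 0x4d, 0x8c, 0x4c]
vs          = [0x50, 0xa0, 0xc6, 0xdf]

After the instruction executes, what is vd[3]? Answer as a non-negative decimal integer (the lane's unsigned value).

vd[3] = 76

VLMAX = VLEN×LMUL/SEW = 128×1/32 = 4
vl = min(AVL, VLMAX) = min(2, 4) = 2
lane  0: sub(0x2a,0x50) ⇒ 0xffffffda
lane  1: sub(0x4d,0xa0) ⇒ 0xffffffad
lane  2: tail/keep ⇒ 0x8c
lane  3: tail/keep ⇒ 0x4c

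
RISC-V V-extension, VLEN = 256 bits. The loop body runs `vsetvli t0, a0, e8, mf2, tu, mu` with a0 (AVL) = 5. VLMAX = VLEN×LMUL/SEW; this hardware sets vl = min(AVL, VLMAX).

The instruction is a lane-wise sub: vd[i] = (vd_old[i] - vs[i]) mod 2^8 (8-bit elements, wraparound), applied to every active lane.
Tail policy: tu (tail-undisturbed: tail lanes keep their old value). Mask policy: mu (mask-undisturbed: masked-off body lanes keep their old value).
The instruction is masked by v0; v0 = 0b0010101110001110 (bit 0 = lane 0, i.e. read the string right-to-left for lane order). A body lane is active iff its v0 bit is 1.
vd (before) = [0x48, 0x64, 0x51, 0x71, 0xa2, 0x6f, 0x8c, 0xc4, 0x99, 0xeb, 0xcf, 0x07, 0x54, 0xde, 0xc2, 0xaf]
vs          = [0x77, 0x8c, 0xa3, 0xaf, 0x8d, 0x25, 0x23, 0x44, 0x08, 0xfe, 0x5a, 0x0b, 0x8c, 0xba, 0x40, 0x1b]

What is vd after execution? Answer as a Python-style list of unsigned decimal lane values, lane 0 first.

vd = [72, 216, 174, 194, 162, 111, 140, 196, 153, 235, 207, 7, 84, 222, 194, 175]

lanes per group: 256·1/2/8 = 16
vl ← min(5, 16) = 5
[0] mask-off/keep = 0x48
[1] sub(0x64,0x8c) = 0xd8
[2] sub(0x51,0xa3) = 0xae
[3] sub(0x71,0xaf) = 0xc2
[4] mask-off/keep = 0xa2
[5] tail/keep = 0x6f
[6] tail/keep = 0x8c
[7] tail/keep = 0xc4
[8] tail/keep = 0x99
[9] tail/keep = 0xeb
[10] tail/keep = 0xcf
[11] tail/keep = 0x07
[12] tail/keep = 0x54
[13] tail/keep = 0xde
[14] tail/keep = 0xc2
[15] tail/keep = 0xaf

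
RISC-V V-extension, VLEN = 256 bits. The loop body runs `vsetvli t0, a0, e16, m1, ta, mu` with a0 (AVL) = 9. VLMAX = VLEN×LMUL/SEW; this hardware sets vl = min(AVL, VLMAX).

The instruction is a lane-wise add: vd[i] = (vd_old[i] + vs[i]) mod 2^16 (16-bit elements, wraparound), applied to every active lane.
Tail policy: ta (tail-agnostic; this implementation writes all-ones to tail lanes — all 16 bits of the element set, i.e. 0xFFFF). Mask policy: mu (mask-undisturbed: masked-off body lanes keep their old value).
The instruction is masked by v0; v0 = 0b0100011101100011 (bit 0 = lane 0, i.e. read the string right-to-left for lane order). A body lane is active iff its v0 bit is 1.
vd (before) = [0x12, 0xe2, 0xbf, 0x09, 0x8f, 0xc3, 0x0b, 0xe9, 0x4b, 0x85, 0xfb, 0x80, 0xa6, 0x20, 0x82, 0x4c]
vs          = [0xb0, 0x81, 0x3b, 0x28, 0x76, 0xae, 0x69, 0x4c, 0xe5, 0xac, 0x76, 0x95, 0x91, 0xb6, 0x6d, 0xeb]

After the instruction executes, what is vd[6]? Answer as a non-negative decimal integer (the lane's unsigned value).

vd[6] = 116

lanes per group: 256·1/16 = 16
vl ← min(9, 16) = 9
vd[0] add(0x12,0xb0) -> 0xc2
vd[1] add(0xe2,0x81) -> 0x163
vd[2] mask-off/keep -> 0xbf
vd[3] mask-off/keep -> 0x09
vd[4] mask-off/keep -> 0x8f
vd[5] add(0xc3,0xae) -> 0x171
vd[6] add(0x0b,0x69) -> 0x74
vd[7] mask-off/keep -> 0xe9
vd[8] add(0x4b,0xe5) -> 0x130
vd[9] tail/ones -> 0xffff
vd[10] tail/ones -> 0xffff
vd[11] tail/ones -> 0xffff
vd[12] tail/ones -> 0xffff
vd[13] tail/ones -> 0xffff
vd[14] tail/ones -> 0xffff
vd[15] tail/ones -> 0xffff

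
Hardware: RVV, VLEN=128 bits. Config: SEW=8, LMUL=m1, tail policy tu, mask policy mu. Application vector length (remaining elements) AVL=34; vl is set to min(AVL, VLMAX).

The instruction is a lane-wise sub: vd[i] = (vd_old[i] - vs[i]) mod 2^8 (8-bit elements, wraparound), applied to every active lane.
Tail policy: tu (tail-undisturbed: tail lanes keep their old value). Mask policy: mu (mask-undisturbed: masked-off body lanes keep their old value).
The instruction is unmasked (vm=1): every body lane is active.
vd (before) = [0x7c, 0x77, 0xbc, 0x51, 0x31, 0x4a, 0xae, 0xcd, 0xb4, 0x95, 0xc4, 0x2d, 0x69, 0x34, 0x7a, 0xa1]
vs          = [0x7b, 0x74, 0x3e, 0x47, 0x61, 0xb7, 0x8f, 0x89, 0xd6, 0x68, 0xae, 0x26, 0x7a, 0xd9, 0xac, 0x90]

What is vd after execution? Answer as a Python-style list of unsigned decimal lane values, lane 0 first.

vd = [1, 3, 126, 10, 208, 147, 31, 68, 222, 45, 22, 7, 239, 91, 206, 17]

VLMAX = VLEN×LMUL/SEW = 128×1/8 = 16
vl = min(AVL, VLMAX) = min(34, 16) = 16
vd[0] sub(0x7c,0x7b) -> 0x01
vd[1] sub(0x77,0x74) -> 0x03
vd[2] sub(0xbc,0x3e) -> 0x7e
vd[3] sub(0x51,0x47) -> 0x0a
vd[4] sub(0x31,0x61) -> 0xd0
vd[5] sub(0x4a,0xb7) -> 0x93
vd[6] sub(0xae,0x8f) -> 0x1f
vd[7] sub(0xcd,0x89) -> 0x44
vd[8] sub(0xb4,0xd6) -> 0xde
vd[9] sub(0x95,0x68) -> 0x2d
vd[10] sub(0xc4,0xae) -> 0x16
vd[11] sub(0x2d,0x26) -> 0x07
vd[12] sub(0x69,0x7a) -> 0xef
vd[13] sub(0x34,0xd9) -> 0x5b
vd[14] sub(0x7a,0xac) -> 0xce
vd[15] sub(0xa1,0x90) -> 0x11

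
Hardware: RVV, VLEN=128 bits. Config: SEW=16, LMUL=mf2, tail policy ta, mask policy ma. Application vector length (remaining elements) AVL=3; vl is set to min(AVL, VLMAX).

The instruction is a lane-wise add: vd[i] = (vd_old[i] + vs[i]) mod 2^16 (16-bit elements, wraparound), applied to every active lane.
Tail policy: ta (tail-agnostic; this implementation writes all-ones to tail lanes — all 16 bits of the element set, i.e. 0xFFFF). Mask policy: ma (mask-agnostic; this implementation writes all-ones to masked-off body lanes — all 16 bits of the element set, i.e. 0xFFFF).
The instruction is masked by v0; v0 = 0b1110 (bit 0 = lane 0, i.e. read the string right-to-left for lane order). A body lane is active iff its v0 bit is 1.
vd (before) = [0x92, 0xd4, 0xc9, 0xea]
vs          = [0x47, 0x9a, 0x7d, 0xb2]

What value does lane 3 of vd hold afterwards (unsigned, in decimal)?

VLMAX = (128 × 1/2) / 16 = 4 lanes
AVL=3 ≤ VLMAX=4, so vl = 3
[0] mask-off/ones = 0xffff
[1] add(0xd4,0x9a) = 0x16e
[2] add(0xc9,0x7d) = 0x146
[3] tail/ones = 0xffff

vd[3] = 65535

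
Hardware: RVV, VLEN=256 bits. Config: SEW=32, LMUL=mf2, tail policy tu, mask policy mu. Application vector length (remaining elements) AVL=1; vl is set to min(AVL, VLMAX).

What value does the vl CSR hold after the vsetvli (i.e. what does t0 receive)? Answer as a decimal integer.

lanes per group: 256·1/2/32 = 4
AVL=1 ≤ VLMAX=4, so vl = 1

vl = 1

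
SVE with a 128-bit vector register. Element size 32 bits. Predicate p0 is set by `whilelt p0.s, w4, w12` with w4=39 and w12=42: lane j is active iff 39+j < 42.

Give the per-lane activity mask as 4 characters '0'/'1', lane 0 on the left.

128-bit reg / 32-bit elem → 4 lanes
active while 39+j < 42, i.e. j ∈ [0,3) capped at 4 ⇒ 3
bits (lane 0 leftmost): 1110

predicate = 1110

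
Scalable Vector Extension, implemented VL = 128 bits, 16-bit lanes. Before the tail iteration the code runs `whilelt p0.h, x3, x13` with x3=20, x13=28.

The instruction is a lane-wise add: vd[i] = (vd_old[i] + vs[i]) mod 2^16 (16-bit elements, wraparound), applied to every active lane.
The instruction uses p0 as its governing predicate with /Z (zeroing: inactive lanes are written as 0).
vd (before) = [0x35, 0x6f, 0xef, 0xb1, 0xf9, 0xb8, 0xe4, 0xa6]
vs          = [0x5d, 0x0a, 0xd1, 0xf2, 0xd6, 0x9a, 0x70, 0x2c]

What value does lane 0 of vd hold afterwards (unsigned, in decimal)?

vd[0] = 146

128-bit reg / 16-bit elem → 8 lanes
whilelt: lane j active iff 20+j < 28 → j < 8 → 8 active
  i=0: add(0x35,0x5d) → 146
  i=1: add(0x6f,0x0a) → 121
  i=2: add(0xef,0xd1) → 448
  i=3: add(0xb1,0xf2) → 419
  i=4: add(0xf9,0xd6) → 463
  i=5: add(0xb8,0x9a) → 338
  i=6: add(0xe4,0x70) → 340
  i=7: add(0xa6,0x2c) → 210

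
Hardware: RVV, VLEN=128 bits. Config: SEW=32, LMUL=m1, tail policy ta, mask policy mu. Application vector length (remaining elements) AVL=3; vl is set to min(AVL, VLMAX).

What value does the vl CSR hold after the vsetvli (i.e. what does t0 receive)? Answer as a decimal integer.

vl = 3

lanes per group: 128·1/32 = 4
AVL=3 ≤ VLMAX=4, so vl = 3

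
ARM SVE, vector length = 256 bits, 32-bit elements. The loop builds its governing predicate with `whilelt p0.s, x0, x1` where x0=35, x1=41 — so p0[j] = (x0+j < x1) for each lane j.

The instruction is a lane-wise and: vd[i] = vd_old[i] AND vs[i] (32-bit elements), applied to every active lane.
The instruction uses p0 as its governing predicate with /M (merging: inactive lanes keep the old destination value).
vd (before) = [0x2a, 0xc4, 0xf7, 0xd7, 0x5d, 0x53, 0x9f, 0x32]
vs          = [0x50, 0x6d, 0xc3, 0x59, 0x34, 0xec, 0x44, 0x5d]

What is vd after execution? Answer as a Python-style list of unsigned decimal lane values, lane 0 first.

lane count: 256 div 32 = 8
active while 35+j < 41, i.e. j ∈ [0,6) capped at 8 ⇒ 6
  i=0: and(0x2a,0x50) → 0
  i=1: and(0xc4,0x6d) → 68
  i=2: and(0xf7,0xc3) → 195
  i=3: and(0xd7,0x59) → 81
  i=4: and(0x5d,0x34) → 20
  i=5: and(0x53,0xec) → 64
  i=6: tail/keep → 159
  i=7: tail/keep → 50

vd = [0, 68, 195, 81, 20, 64, 159, 50]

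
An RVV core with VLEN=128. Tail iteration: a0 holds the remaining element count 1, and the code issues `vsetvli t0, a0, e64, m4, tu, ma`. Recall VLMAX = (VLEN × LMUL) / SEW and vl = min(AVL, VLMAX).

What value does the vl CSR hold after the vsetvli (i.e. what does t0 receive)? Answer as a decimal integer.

VLMAX = VLEN×LMUL/SEW = 128×4/64 = 8
AVL=1 ≤ VLMAX=8, so vl = 1

vl = 1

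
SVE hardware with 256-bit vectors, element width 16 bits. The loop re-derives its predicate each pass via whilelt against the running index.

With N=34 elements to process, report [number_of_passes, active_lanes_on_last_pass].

[iterations, last_vl] = [3, 2]

register lanes = 256/16 = 16
iterations = ceil(34/16) = 3; final-pass vl = 2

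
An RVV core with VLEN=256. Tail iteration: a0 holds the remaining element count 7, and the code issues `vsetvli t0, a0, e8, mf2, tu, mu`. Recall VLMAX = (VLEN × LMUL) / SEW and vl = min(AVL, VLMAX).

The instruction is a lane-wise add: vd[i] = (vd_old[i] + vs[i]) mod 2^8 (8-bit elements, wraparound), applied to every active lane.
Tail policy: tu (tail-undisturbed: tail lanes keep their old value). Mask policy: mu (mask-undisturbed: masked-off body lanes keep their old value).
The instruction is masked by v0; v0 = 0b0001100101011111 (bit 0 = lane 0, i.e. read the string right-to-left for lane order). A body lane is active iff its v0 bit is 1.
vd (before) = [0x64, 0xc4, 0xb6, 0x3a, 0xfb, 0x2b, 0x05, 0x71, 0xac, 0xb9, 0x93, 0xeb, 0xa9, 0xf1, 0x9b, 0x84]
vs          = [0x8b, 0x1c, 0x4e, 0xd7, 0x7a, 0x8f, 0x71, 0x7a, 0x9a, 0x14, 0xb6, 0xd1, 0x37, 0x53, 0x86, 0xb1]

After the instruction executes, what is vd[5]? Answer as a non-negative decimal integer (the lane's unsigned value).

VLMAX = (256 × 1/2) / 8 = 16 lanes
AVL=7 ≤ VLMAX=16, so vl = 7
vd[0] add(0x64,0x8b) -> 0xef
vd[1] add(0xc4,0x1c) -> 0xe0
vd[2] add(0xb6,0x4e) -> 0x04
vd[3] add(0x3a,0xd7) -> 0x11
vd[4] add(0xfb,0x7a) -> 0x75
vd[5] mask-off/keep -> 0x2b
vd[6] add(0x05,0x71) -> 0x76
vd[7] tail/keep -> 0x71
vd[8] tail/keep -> 0xac
vd[9] tail/keep -> 0xb9
vd[10] tail/keep -> 0x93
vd[11] tail/keep -> 0xeb
vd[12] tail/keep -> 0xa9
vd[13] tail/keep -> 0xf1
vd[14] tail/keep -> 0x9b
vd[15] tail/keep -> 0x84

vd[5] = 43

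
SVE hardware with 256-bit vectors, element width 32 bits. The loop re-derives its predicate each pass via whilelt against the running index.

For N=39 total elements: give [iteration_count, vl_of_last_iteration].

register lanes = 256/32 = 8
39 elements at 8/iter → 5 passes, remainder 7 on the last

[iterations, last_vl] = [5, 7]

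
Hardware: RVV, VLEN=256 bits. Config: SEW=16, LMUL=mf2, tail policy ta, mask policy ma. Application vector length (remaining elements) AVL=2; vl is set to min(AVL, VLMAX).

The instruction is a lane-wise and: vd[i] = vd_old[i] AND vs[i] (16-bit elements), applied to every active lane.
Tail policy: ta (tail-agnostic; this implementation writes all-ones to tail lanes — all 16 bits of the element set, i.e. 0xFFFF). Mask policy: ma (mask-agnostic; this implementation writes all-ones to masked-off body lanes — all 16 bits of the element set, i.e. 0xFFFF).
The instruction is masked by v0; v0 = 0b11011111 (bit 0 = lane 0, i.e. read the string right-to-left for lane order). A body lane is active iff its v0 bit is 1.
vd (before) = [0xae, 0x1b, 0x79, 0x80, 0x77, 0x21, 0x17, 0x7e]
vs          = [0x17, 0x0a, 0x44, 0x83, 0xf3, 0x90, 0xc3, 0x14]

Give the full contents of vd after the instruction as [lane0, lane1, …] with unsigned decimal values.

lanes per group: 256·1/2/16 = 8
vl ← min(2, 8) = 2
[0] and(0xae,0x17) = 0x06
[1] and(0x1b,0x0a) = 0x0a
[2] tail/ones = 0xffff
[3] tail/ones = 0xffff
[4] tail/ones = 0xffff
[5] tail/ones = 0xffff
[6] tail/ones = 0xffff
[7] tail/ones = 0xffff

vd = [6, 10, 65535, 65535, 65535, 65535, 65535, 65535]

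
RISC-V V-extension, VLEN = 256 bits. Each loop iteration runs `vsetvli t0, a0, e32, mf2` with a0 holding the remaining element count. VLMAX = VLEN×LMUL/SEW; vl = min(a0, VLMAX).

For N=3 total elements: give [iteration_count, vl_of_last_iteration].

lanes per group: 256·1/2/32 = 4
3 elements at 4/iter → 1 passes, remainder 3 on the last

[iterations, last_vl] = [1, 3]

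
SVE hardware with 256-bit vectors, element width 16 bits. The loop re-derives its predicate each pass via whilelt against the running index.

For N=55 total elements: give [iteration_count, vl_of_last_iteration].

[iterations, last_vl] = [4, 7]

lane count: 256 div 16 = 16
N=55: ⌈55/16⌉ = 4 iters; last vl = 55 − 3×16 = 7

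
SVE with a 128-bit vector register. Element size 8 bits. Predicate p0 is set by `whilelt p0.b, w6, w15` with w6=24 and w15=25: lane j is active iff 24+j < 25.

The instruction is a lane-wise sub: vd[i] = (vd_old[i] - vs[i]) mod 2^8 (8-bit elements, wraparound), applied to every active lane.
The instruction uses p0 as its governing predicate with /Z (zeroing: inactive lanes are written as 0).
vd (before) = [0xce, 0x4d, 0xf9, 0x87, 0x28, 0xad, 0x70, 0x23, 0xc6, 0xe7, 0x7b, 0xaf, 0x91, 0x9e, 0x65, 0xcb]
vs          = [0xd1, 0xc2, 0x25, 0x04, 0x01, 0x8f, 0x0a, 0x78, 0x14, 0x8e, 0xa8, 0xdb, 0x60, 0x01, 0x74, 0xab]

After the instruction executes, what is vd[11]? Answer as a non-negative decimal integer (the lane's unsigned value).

lane count: 128 div 8 = 16
active while 24+j < 25, i.e. j ∈ [0,1) capped at 16 ⇒ 1
[0] sub(0xce,0xd1) = 0xfd
[1] tail/zero = 0x00
[2] tail/zero = 0x00
[3] tail/zero = 0x00
[4] tail/zero = 0x00
[5] tail/zero = 0x00
[6] tail/zero = 0x00
[7] tail/zero = 0x00
[8] tail/zero = 0x00
[9] tail/zero = 0x00
[10] tail/zero = 0x00
[11] tail/zero = 0x00
[12] tail/zero = 0x00
[13] tail/zero = 0x00
[14] tail/zero = 0x00
[15] tail/zero = 0x00

vd[11] = 0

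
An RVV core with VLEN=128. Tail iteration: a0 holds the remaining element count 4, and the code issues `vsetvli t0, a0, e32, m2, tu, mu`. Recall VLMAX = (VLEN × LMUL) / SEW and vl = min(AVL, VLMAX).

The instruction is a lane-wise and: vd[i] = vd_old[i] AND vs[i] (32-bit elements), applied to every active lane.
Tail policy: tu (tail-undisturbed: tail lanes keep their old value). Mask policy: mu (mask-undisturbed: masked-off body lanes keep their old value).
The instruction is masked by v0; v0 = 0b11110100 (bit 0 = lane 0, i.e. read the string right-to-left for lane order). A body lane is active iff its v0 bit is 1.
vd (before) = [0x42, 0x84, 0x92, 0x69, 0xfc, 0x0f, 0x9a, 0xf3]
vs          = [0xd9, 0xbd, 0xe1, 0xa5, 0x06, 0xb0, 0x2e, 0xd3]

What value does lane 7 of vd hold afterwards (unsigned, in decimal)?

VLMAX = VLEN×LMUL/SEW = 128×2/32 = 8
vl ← min(4, 8) = 4
[0] mask-off/keep = 0x42
[1] mask-off/keep = 0x84
[2] and(0x92,0xe1) = 0x80
[3] mask-off/keep = 0x69
[4] tail/keep = 0xfc
[5] tail/keep = 0x0f
[6] tail/keep = 0x9a
[7] tail/keep = 0xf3

vd[7] = 243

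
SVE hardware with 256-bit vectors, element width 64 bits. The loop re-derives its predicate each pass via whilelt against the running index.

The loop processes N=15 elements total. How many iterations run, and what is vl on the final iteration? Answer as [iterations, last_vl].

register lanes = 256/64 = 4
N=15: ⌈15/4⌉ = 4 iters; last vl = 15 − 3×4 = 3

[iterations, last_vl] = [4, 3]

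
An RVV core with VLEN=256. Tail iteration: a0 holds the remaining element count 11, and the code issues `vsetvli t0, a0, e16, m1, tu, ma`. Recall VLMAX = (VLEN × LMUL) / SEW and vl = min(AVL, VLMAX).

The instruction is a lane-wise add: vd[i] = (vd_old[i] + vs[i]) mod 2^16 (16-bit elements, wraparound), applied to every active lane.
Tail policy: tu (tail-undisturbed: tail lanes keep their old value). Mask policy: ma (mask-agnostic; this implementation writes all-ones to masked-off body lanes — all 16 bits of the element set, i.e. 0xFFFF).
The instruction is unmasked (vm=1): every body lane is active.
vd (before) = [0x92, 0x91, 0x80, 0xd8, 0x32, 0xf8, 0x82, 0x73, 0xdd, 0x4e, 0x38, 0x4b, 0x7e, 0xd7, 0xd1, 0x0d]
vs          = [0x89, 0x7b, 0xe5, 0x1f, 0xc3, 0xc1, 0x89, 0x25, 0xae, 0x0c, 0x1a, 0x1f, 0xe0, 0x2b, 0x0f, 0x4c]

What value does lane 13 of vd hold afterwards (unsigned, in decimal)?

vd[13] = 215

VLMAX = (256 × 1) / 16 = 16 lanes
vl ← min(11, 16) = 11
  i=0: add(0x92,0x89) → 283
  i=1: add(0x91,0x7b) → 268
  i=2: add(0x80,0xe5) → 357
  i=3: add(0xd8,0x1f) → 247
  i=4: add(0x32,0xc3) → 245
  i=5: add(0xf8,0xc1) → 441
  i=6: add(0x82,0x89) → 267
  i=7: add(0x73,0x25) → 152
  i=8: add(0xdd,0xae) → 395
  i=9: add(0x4e,0x0c) → 90
  i=10: add(0x38,0x1a) → 82
  i=11: tail/keep → 75
  i=12: tail/keep → 126
  i=13: tail/keep → 215
  i=14: tail/keep → 209
  i=15: tail/keep → 13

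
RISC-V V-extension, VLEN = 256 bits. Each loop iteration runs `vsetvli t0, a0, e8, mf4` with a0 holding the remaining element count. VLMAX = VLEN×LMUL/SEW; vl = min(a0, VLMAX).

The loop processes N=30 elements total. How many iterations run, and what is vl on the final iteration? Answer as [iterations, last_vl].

[iterations, last_vl] = [4, 6]

VLMAX = (256 × 1/4) / 8 = 8 lanes
iterations = ceil(30/8) = 4; final-pass vl = 6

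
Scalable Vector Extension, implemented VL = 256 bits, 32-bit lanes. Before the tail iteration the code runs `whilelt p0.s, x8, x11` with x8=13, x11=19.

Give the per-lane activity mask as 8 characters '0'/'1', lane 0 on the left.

predicate = 11111100

register lanes = 256/32 = 8
p0[j] = (13+j < 19); true for j=0..5 → 6 lanes set
bits (lane 0 leftmost): 11111100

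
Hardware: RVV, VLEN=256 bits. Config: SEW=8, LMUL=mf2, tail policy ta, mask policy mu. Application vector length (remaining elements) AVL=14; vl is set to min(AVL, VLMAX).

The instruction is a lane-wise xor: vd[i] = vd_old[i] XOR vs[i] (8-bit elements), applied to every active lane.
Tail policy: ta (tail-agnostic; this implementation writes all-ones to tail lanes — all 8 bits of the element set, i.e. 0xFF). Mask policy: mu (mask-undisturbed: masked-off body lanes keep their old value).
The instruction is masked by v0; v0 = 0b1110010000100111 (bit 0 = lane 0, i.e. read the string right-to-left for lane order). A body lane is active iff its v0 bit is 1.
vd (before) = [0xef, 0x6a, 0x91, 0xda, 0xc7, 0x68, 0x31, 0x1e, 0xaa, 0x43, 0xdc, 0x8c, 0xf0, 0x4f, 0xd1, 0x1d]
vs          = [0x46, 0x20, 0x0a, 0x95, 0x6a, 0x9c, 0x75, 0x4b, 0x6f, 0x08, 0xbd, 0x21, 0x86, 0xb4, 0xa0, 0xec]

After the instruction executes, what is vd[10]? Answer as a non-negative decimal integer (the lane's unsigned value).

lanes per group: 256·1/2/8 = 16
vl = min(AVL, VLMAX) = min(14, 16) = 14
  i=0: xor(0xef,0x46) → 169
  i=1: xor(0x6a,0x20) → 74
  i=2: xor(0x91,0x0a) → 155
  i=3: mask-off/keep → 218
  i=4: mask-off/keep → 199
  i=5: xor(0x68,0x9c) → 244
  i=6: mask-off/keep → 49
  i=7: mask-off/keep → 30
  i=8: mask-off/keep → 170
  i=9: mask-off/keep → 67
  i=10: xor(0xdc,0xbd) → 97
  i=11: mask-off/keep → 140
  i=12: mask-off/keep → 240
  i=13: xor(0x4f,0xb4) → 251
  i=14: tail/ones → 255
  i=15: tail/ones → 255

vd[10] = 97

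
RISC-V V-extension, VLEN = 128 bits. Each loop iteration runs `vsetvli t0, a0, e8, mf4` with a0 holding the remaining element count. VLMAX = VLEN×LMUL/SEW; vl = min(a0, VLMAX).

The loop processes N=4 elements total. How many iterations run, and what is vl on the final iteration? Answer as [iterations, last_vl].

VLMAX = (128 × 1/4) / 8 = 4 lanes
N=4: ⌈4/4⌉ = 1 iters; last vl = 4 − 0×4 = 4

[iterations, last_vl] = [1, 4]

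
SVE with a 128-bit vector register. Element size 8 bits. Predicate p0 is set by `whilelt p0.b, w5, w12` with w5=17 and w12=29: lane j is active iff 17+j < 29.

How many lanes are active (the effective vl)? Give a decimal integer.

lane count: 128 div 8 = 16
active while 17+j < 29, i.e. j ∈ [0,12) capped at 16 ⇒ 12

vl = 12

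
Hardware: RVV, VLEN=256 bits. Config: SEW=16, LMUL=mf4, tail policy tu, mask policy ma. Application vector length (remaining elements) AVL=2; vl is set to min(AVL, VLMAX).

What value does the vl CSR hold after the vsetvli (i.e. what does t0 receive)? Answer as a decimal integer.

VLMAX = VLEN×LMUL/SEW = 256×1/4/16 = 4
vl ← min(2, 4) = 2

vl = 2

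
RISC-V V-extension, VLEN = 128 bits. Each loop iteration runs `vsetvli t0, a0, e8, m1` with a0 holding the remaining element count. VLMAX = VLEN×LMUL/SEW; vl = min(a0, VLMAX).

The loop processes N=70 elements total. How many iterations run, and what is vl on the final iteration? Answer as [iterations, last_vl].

VLMAX = (128 × 1) / 8 = 16 lanes
iterations = ceil(70/16) = 5; final-pass vl = 6

[iterations, last_vl] = [5, 6]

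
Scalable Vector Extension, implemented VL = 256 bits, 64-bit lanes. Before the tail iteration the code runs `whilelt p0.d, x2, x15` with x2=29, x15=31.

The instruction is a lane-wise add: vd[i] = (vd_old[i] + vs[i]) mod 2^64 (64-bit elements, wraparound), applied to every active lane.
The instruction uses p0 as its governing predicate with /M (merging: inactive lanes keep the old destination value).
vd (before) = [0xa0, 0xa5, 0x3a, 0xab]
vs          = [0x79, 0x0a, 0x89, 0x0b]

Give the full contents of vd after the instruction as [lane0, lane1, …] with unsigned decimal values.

vd = [281, 175, 58, 171]

register lanes = 256/64 = 4
p0[j] = (29+j < 31); true for j=0..1 → 2 lanes set
vd[0] add(0xa0,0x79) -> 0x119
vd[1] add(0xa5,0x0a) -> 0xaf
vd[2] tail/keep -> 0x3a
vd[3] tail/keep -> 0xab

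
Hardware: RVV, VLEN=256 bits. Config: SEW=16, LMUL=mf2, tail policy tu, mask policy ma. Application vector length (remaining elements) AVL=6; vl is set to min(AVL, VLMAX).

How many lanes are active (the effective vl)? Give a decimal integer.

vl = 6

VLMAX = VLEN×LMUL/SEW = 256×1/2/16 = 8
AVL=6 ≤ VLMAX=8, so vl = 6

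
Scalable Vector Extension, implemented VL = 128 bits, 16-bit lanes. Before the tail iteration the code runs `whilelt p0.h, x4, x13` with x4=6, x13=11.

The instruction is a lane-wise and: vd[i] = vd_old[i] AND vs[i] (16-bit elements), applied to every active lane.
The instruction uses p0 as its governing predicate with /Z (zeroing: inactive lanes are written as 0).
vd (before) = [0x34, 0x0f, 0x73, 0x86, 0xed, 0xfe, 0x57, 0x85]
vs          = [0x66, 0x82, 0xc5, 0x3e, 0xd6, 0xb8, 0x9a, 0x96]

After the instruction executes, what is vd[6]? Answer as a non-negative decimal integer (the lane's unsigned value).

vd[6] = 0

lane count: 128 div 16 = 8
active while 6+j < 11, i.e. j ∈ [0,5) capped at 8 ⇒ 5
lane  0: and(0x34,0x66) ⇒ 0x24
lane  1: and(0x0f,0x82) ⇒ 0x02
lane  2: and(0x73,0xc5) ⇒ 0x41
lane  3: and(0x86,0x3e) ⇒ 0x06
lane  4: and(0xed,0xd6) ⇒ 0xc4
lane  5: tail/zero ⇒ 0x00
lane  6: tail/zero ⇒ 0x00
lane  7: tail/zero ⇒ 0x00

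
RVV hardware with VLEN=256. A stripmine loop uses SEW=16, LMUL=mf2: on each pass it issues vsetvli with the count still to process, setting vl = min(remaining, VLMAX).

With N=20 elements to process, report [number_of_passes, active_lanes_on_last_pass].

lanes per group: 256·1/2/16 = 8
N=20: ⌈20/8⌉ = 3 iters; last vl = 20 − 2×8 = 4

[iterations, last_vl] = [3, 4]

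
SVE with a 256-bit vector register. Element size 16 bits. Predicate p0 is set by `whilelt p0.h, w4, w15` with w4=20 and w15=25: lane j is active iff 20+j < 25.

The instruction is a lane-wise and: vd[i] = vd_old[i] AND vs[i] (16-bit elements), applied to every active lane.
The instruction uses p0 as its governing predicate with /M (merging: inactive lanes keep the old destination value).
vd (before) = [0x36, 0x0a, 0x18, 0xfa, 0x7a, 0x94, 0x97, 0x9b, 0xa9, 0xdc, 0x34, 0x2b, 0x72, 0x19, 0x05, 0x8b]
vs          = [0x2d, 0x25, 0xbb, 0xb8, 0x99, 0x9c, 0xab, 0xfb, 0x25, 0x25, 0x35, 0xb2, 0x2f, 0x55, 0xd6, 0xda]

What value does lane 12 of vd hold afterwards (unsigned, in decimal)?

256-bit reg / 16-bit elem → 16 lanes
whilelt: lane j active iff 20+j < 25 → j < 5 → 5 active
  i=0: and(0x36,0x2d) → 36
  i=1: and(0x0a,0x25) → 0
  i=2: and(0x18,0xbb) → 24
  i=3: and(0xfa,0xb8) → 184
  i=4: and(0x7a,0x99) → 24
  i=5: tail/keep → 148
  i=6: tail/keep → 151
  i=7: tail/keep → 155
  i=8: tail/keep → 169
  i=9: tail/keep → 220
  i=10: tail/keep → 52
  i=11: tail/keep → 43
  i=12: tail/keep → 114
  i=13: tail/keep → 25
  i=14: tail/keep → 5
  i=15: tail/keep → 139

vd[12] = 114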